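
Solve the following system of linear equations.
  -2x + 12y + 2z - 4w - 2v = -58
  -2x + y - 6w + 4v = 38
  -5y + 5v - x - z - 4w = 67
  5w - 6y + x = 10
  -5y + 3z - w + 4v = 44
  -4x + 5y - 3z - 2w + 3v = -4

Row-reduce the augmented matrix:
R1 ← R1 / (-2).
R2 ← R2 + 2·R1.
R3 ← R3 + 1·R1.
R4 ← R4 − 1·R1.
R6 ← R6 + 4·R1.
R2 ← R2 / (-11).
R1 ← R1 + 6·R2.
R3 ← R3 + 11·R2.
R5 ← R5 + 5·R2.
R6 ← R6 + 19·R2.
Swap R3 and R4.
R1 ← R1 − 1/11·R3.
R2 ← R2 − 2/11·R3.
R5 ← R5 − 43/11·R3.
R6 ← R6 + 39/11·R3.
Swap R4 and R5.
R4 ← R4 / (-130/11).
R1 ← R1 − 31/11·R4.
R2 ← R2 + 4/11·R4.
R3 ← R3 − 3·R4.
R6 ← R6 − 221/11·R4.
Swap R5 and R6.
R5 ← R5 / (19/10).
R1 ← R1 + 123/130·R5.
R2 ← R2 + 34/65·R5.
R3 ← R3 − 41/130·R5.
R4 ← R4 + 57/130·R5.
R6 reduces to 0 = 0, so the extra equation is consistent.
Reading off the reduced rows gives x = -1, y = -6, z = -1, w = -5, v = 3.

x = -1, y = -6, z = -1, w = -5, v = 3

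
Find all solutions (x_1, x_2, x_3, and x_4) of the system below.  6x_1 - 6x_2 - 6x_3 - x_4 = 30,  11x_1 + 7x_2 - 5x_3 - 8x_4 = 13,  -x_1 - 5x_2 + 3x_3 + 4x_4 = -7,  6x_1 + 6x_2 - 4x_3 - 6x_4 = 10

infinitely many solutions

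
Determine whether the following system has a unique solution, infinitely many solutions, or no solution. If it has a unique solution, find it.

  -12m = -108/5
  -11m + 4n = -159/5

m = 9/5, n = -3

Row-reduce the augmented matrix:
R1 ← R1 / (-12).
R2 ← R2 + 11·R1.
R2 ← R2 / (4).
Reading off the reduced rows gives m = 9/5, n = -3.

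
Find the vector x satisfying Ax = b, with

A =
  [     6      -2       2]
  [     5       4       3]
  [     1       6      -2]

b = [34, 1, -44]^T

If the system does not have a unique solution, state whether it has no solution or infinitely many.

x_1 = 2, x_2 = -6, x_3 = 5

Row-reduce the augmented matrix:
R1 ← R1 / (6).
R2 ← R2 − 5·R1.
R3 ← R3 − 1·R1.
R2 ← R2 / (17/3).
R1 ← R1 + 1/3·R2.
R3 ← R3 − 19/3·R2.
R3 ← R3 / (-65/17).
R1 ← R1 − 7/17·R3.
R2 ← R2 − 4/17·R3.
Reading off the reduced rows gives x_1 = 2, x_2 = -6, x_3 = 5.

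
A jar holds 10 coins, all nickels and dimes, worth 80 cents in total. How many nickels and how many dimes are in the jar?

nickels: 4, dimes: 6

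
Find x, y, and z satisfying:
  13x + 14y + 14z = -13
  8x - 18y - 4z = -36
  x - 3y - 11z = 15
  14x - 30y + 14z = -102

x = -1, y = 2, z = -2

Row-reduce the augmented matrix:
R1 ← R1 / (13).
R2 ← R2 − 8·R1.
R3 ← R3 − 1·R1.
R4 ← R4 − 14·R1.
R2 ← R2 / (-346/13).
R1 ← R1 − 14/13·R2.
R3 ← R3 + 53/13·R2.
R4 ← R4 + 586/13·R2.
R3 ← R3 / (-1755/173).
R1 ← R1 − 98/173·R3.
R2 ← R2 − 82/173·R3.
R4 ← R4 − 3510/173·R3.
R4 reduces to 0 = 0, so the extra equation is consistent.
Reading off the reduced rows gives x = -1, y = 2, z = -2.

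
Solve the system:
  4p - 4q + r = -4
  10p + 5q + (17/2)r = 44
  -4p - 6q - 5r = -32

Row-reduce:
R1 ← R1 / (4).
R2 ← R2 − 10·R1.
R3 ← R3 + 4·R1.
R2 ← R2 / (15).
R1 ← R1 + 1·R2.
R3 ← R3 + 10·R2.
Rank is 2 with 3 unknowns, leaving r free.

infinitely many solutions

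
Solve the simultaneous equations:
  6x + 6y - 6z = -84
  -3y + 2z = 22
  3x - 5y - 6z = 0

x = -6, y = -6, z = 2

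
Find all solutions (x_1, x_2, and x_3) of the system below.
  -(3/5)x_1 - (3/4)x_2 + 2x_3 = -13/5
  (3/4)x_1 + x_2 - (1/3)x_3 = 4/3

infinitely many solutions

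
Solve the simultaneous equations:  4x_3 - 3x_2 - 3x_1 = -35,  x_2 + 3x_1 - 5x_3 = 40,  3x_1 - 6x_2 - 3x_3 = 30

x_1 = 5, x_2 = 0, x_3 = -5

Row-reduce the augmented matrix:
R1 ← R1 / (-3).
R2 ← R2 − 3·R1.
R3 ← R3 − 3·R1.
R2 ← R2 / (-2).
R1 ← R1 − 1·R2.
R3 ← R3 + 9·R2.
R3 ← R3 / (11/2).
R1 ← R1 + 11/6·R3.
R2 ← R2 − 1/2·R3.
Reading off the reduced rows gives x_1 = 5, x_2 = 0, x_3 = -5.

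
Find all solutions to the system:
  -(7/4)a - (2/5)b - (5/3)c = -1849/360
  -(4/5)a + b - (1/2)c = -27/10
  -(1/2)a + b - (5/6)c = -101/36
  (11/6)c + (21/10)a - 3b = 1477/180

a = 3/2, b = -2/3, c = 5/3

Row-reduce the augmented matrix:
R1 ← R1 / (-7/4).
R2 ← R2 + 4/5·R1.
R3 ← R3 + 1/2·R1.
R4 ← R4 − 21/10·R1.
R2 ← R2 / (207/175).
R1 ← R1 − 8/35·R2.
R3 ← R3 − 39/35·R2.
R4 ← R4 + 87/25·R2.
R3 ← R3 / (-125/207).
R1 ← R1 − 560/621·R3.
R2 ← R2 − 275/1242·R3.
R4 ← R4 − 125/207·R3.
R4 reduces to 0 = 0, so the extra equation is consistent.
Reading off the reduced rows gives a = 3/2, b = -2/3, c = 5/3.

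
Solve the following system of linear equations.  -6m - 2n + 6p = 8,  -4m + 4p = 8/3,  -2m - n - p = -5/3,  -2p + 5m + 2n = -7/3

m = 1, n = -2, p = 5/3

Row-reduce the augmented matrix:
R1 ← R1 / (-6).
R2 ← R2 + 4·R1.
R3 ← R3 + 2·R1.
R4 ← R4 − 5·R1.
R2 ← R2 / (4/3).
R1 ← R1 − 1/3·R2.
R3 ← R3 + 1/3·R2.
R4 ← R4 − 1/3·R2.
R3 ← R3 / (-3).
R1 ← R1 + 1·R3.
R4 ← R4 − 3·R3.
R4 reduces to 0 = 0, so the extra equation is consistent.
Reading off the reduced rows gives m = 1, n = -2, p = 5/3.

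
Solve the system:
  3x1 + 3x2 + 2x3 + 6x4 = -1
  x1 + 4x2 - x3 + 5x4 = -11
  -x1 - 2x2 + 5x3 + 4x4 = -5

Row-reduce:
R1 ← R1 / (3).
R2 ← R2 − 1·R1.
R3 ← R3 + 1·R1.
R2 ← R2 / (3).
R1 ← R1 − 1·R2.
R3 ← R3 + 1·R2.
R3 ← R3 / (46/9).
R1 ← R1 − 11/9·R3.
R2 ← R2 + 5/9·R3.
Rank is 3 with 4 unknowns, leaving x4 free.

infinitely many solutions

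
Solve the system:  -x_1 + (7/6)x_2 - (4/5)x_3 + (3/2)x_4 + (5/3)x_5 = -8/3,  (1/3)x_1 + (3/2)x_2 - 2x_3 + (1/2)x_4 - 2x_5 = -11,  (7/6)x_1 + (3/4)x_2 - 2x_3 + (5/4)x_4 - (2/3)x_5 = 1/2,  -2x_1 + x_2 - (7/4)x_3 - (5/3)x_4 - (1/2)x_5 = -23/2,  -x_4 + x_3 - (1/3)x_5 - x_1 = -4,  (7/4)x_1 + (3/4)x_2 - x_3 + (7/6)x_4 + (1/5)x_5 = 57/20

no solution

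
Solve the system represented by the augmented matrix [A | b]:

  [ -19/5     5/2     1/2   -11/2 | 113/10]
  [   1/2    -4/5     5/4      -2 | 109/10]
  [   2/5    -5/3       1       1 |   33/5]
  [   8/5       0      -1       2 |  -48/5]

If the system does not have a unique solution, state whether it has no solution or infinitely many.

no solution

Row-reduce:
R1 ← R1 / (-19/5).
R2 ← R2 − 1/2·R1.
R3 ← R3 − 2/5·R1.
R4 ← R4 − 8/5·R1.
R2 ← R2 / (-179/380).
R1 ← R1 + 25/38·R2.
R3 ← R3 + 80/57·R2.
R4 ← R4 − 20/19·R2.
R3 ← R3 / (-1540/537).
R1 ← R1 + 705/358·R3.
R2 ← R2 + 500/179·R3.
R4 ← R4 − 385/179·R3.
Row 4 reduces to 0 = 1, a contradiction. The system is inconsistent.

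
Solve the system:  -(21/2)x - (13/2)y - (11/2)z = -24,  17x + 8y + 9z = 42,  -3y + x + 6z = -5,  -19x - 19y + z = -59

no solution

Row-reduce:
R1 ← R1 / (-21/2).
R2 ← R2 − 17·R1.
R3 ← R3 − 1·R1.
R4 ← R4 + 19·R1.
R2 ← R2 / (-53/21).
R1 ← R1 − 13/21·R2.
R3 ← R3 + 76/21·R2.
R4 ← R4 + 152/21·R2.
R3 ← R3 / (283/53).
R1 ← R1 − 29/53·R3.
R2 ← R2 + 2/53·R3.
R4 ← R4 − 566/53·R3.
Row 4 reduces to 0 = -1, a contradiction. The system is inconsistent.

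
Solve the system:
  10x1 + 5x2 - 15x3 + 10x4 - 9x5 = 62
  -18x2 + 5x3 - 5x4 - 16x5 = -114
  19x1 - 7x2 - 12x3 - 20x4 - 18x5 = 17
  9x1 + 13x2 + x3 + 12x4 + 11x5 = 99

infinitely many solutions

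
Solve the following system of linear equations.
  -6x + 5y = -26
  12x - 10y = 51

no solution

Row-reduce:
R1 ← R1 / (-6).
R2 ← R2 − 12·R1.
Row 2 reduces to 0 = -1, a contradiction. The system is inconsistent.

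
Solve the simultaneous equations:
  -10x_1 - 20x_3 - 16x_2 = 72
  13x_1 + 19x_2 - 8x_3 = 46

Row-reduce:
R1 ← R1 / (-10).
R2 ← R2 − 13·R1.
R2 ← R2 / (-9/5).
R1 ← R1 − 8/5·R2.
Rank is 2 with 3 unknowns, leaving x_3 free.

infinitely many solutions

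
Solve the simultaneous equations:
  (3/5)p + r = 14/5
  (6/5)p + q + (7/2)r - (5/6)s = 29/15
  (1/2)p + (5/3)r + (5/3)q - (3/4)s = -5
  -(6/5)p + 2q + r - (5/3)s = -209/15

no solution

Row-reduce:
R1 ← R1 / (3/5).
R2 ← R2 − 6/5·R1.
R3 ← R3 − 1/2·R1.
R4 ← R4 + 6/5·R1.
R3 ← R3 − 5/3·R2.
R4 ← R4 − 2·R2.
R3 ← R3 / (-5/3).
R1 ← R1 − 5/3·R3.
R2 ← R2 − 3/2·R3.
Row 4 reduces to 0 = -1, a contradiction. The system is inconsistent.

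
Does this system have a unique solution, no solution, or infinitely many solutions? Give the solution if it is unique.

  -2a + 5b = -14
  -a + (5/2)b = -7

infinitely many solutions

Row-reduce:
R1 ← R1 / (-2).
R2 ← R2 + 1·R1.
Rank is 1 with 2 unknowns, leaving b free.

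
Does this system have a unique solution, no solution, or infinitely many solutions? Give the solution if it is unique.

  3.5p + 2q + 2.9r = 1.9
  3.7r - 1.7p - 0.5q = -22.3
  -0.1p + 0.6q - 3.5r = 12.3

p = 5, q = -2, r = -4

Row-reduce the augmented matrix:
R1 ← R1 / (7/2).
R2 ← R2 + 17/10·R1.
R3 ← R3 + 1/10·R1.
R2 ← R2 / (33/70).
R1 ← R1 − 4/7·R2.
R3 ← R3 − 23/35·R2.
R3 ← R3 / (-2898/275).
R1 ← R1 + 59/11·R3.
R2 ← R2 − 596/55·R3.
Reading off the reduced rows gives p = 5, q = -2, r = -4.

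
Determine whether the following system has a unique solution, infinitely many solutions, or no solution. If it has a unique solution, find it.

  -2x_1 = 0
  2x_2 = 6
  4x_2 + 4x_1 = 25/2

Row-reduce:
R1 ← R1 / (-2).
R3 ← R3 − 4·R1.
R2 ← R2 / (2).
R3 ← R3 − 4·R2.
Row 3 reduces to 0 = 1/2, a contradiction. The system is inconsistent.

no solution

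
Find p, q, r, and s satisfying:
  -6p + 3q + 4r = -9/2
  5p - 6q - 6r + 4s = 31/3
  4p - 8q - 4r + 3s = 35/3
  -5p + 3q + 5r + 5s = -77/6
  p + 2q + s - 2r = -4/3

p = -4/3, q = -3/2, r = -2, s = -1

Row-reduce the augmented matrix:
R1 ← R1 / (-6).
R2 ← R2 − 5·R1.
R3 ← R3 − 4·R1.
R4 ← R4 + 5·R1.
R5 ← R5 − 1·R1.
R2 ← R2 / (-7/2).
R1 ← R1 + 1/2·R2.
R3 ← R3 + 6·R2.
R4 ← R4 − 1/2·R2.
R5 ← R5 − 5/2·R2.
R3 ← R3 / (68/21).
R1 ← R1 + 2/7·R3.
R2 ← R2 − 16/21·R3.
R4 ← R4 − 9/7·R3.
R5 ← R5 + 68/21·R3.
R4 ← R4 / (483/68).
R1 ← R1 + 31/34·R4.
R2 ← R2 + 4/17·R4.
R3 ← R3 + 81/68·R4.
R5 reduces to 0 = 0, so the extra equation is consistent.
Reading off the reduced rows gives p = -4/3, q = -3/2, r = -2, s = -1.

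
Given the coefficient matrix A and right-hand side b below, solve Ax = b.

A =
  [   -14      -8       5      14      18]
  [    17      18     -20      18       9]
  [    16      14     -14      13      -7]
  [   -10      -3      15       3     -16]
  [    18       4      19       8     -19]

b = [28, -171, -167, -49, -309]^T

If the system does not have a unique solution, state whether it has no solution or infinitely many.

x_1 = -6, x_2 = -5, x_3 = -6, x_4 = -6, x_5 = 1

Row-reduce the augmented matrix:
R1 ← R1 / (-14).
R2 ← R2 − 17·R1.
R3 ← R3 − 16·R1.
R4 ← R4 + 10·R1.
R5 ← R5 − 18·R1.
R2 ← R2 / (58/7).
R1 ← R1 − 4/7·R2.
R3 ← R3 − 34/7·R2.
R4 ← R4 − 19/7·R2.
R5 ← R5 + 44/7·R2.
R3 ← R3 / (-7/58).
R1 ← R1 − 35/58·R3.
R2 ← R2 + 195/116·R3.
R4 ← R4 − 1855/116·R3.
R5 ← R5 − 431/29·R3.
R4 ← R4 / (2211/2).
R1 ← R1 − 39·R4.
R2 ← R2 + 1595/14·R4.
R3 ← R3 + 492/7·R4.
R5 ← R5 − 7680/7·R4.
R5 ← R5 / (536363/5159).
R1 ← R1 + 2587/737·R5.
R2 ← R2 − 443/469·R5.
R3 ← R3 + 16006/5159·R5.
R4 ← R4 + 425/737·R5.
Reading off the reduced rows gives x_1 = -6, x_2 = -5, x_3 = -6, x_4 = -6, x_5 = 1.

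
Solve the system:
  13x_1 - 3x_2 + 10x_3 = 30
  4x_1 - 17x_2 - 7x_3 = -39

infinitely many solutions

Row-reduce:
R1 ← R1 / (13).
R2 ← R2 − 4·R1.
R2 ← R2 / (-209/13).
R1 ← R1 + 3/13·R2.
Rank is 2 with 3 unknowns, leaving x_3 free.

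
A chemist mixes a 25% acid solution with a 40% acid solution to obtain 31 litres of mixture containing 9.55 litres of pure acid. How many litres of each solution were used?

litres of solution A: 19, litres of solution B: 12

Let a = litres of solution A, b = litres of solution B.
  a + b = 31
  (1/4)a + (2/5)b = 191/20
Row-reduce the augmented matrix:
R2 ← R2 − 1/4·R1.
R2 ← R2 / (3/20).
R1 ← R1 − 1·R2.
Reading off the reduced rows gives a = 19, b = 12.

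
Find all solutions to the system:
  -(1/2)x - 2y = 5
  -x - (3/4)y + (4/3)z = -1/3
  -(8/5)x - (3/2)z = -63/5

x = 6, y = -4, z = 2

Row-reduce the augmented matrix:
R1 ← R1 / (-1/2).
R2 ← R2 + 1·R1.
R3 ← R3 + 8/5·R1.
R2 ← R2 / (13/4).
R1 ← R1 − 4·R2.
R3 ← R3 − 32/5·R2.
R3 ← R3 / (-1609/390).
R1 ← R1 + 64/39·R3.
R2 ← R2 − 16/39·R3.
Reading off the reduced rows gives x = 6, y = -4, z = 2.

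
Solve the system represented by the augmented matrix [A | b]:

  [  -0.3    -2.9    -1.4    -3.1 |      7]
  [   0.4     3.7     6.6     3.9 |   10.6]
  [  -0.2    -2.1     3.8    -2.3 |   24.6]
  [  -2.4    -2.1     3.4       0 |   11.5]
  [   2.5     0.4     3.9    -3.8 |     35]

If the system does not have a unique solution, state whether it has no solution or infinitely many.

Row-reduce the augmented matrix:
R1 ← R1 / (-3/10).
R2 ← R2 − 2/5·R1.
R3 ← R3 + 1/5·R1.
R4 ← R4 + 12/5·R1.
R5 ← R5 − 5/2·R1.
R2 ← R2 / (-1/6).
R1 ← R1 − 29/3·R2.
R3 ← R3 + 1/6·R2.
R4 ← R4 − 211/10·R2.
R5 ← R5 + 713/30·R2.
Swap R3 and R4.
R3 ← R3 / (15346/25).
R1 ← R1 − 1396/5·R3.
R2 ← R2 + 142/5·R3.
R5 ← R5 + 34137/50·R3.
Swap R4 and R5.
R4 ← R4 / (-100181/61384).
R1 ← R1 + 8011/7673·R4.
R2 ← R2 − 18119/15346·R4.
R3 ← R3 + 237/30692·R4.
R5 reduces to 0 = 0, so the extra equation is consistent.
Reading off the reduced rows gives x_1 = 0, x_2 = 1, x_3 = 4, x_4 = -5.

x_1 = 0, x_2 = 1, x_3 = 4, x_4 = -5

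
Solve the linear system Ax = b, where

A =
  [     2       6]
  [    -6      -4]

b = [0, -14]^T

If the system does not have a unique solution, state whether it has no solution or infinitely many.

x_1 = 3, x_2 = -1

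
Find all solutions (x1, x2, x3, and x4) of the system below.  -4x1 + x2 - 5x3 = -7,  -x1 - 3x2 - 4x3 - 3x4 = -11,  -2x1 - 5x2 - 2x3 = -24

Row-reduce:
R1 ← R1 / (-4).
R2 ← R2 + 1·R1.
R3 ← R3 + 2·R1.
R2 ← R2 / (-13/4).
R1 ← R1 + 1/4·R2.
R3 ← R3 + 11/2·R2.
R3 ← R3 / (67/13).
R1 ← R1 − 19/13·R3.
R2 ← R2 − 11/13·R3.
Rank is 3 with 4 unknowns, leaving x4 free.

infinitely many solutions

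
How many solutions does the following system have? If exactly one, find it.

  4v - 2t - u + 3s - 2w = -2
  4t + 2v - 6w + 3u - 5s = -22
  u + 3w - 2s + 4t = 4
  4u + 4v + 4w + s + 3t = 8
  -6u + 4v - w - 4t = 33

u = -1, v = 3, w = 5, s = -5, t = -5

Row-reduce the augmented matrix:
R1 ← R1 / (-1).
R2 ← R2 − 3·R1.
R3 ← R3 − 1·R1.
R4 ← R4 − 4·R1.
R5 ← R5 + 6·R1.
R2 ← R2 / (14).
R1 ← R1 + 4·R2.
R3 ← R3 − 4·R2.
R4 ← R4 − 20·R2.
R5 ← R5 + 20·R2.
R3 ← R3 / (31/7).
R1 ← R1 + 10/7·R3.
R2 ← R2 + 6/7·R3.
R4 ← R4 − 92/7·R3.
R5 ← R5 + 43/7·R3.
R4 ← R4 / (239/31).
R1 ← R1 + 59/31·R4.
R2 ← R2 − 8/31·R4.
R3 ← R3 + 1/31·R4.
R5 ← R5 + 387/31·R4.
R5 ← R5 / (-1701/239).
R1 ← R1 + 37/239·R5.
R2 ← R2 − 163/239·R5.
R3 ← R3 − 129/239·R5.
R4 ← R4 + 303/239·R5.
Reading off the reduced rows gives u = -1, v = 3, w = 5, s = -5, t = -5.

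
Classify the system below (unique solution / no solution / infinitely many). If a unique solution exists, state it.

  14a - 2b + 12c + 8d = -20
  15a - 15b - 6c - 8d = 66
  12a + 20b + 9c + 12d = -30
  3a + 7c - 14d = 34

a = 2, b = 0, c = -2, d = -3

Row-reduce the augmented matrix:
R1 ← R1 / (14).
R2 ← R2 − 15·R1.
R3 ← R3 − 12·R1.
R4 ← R4 − 3·R1.
R2 ← R2 / (-90/7).
R1 ← R1 + 1/7·R2.
R3 ← R3 − 152/7·R2.
R4 ← R4 − 3/7·R2.
R3 ← R3 / (-497/15).
R1 ← R1 − 16/15·R3.
R2 ← R2 − 22/15·R3.
R4 ← R4 − 19/5·R3.
R4 ← R4 / (-28160/1491).
R1 ← R1 − 10/497·R4.
R2 ← R2 − 138/497·R4.
R3 ← R3 − 1028/1491·R4.
Reading off the reduced rows gives a = 2, b = 0, c = -2, d = -3.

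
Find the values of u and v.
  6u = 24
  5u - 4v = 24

u = 4, v = -1

Row-reduce the augmented matrix:
R1 ← R1 / (6).
R2 ← R2 − 5·R1.
R2 ← R2 / (-4).
Reading off the reduced rows gives u = 4, v = -1.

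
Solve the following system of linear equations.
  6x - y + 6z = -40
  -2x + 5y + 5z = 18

Row-reduce:
R1 ← R1 / (6).
R2 ← R2 + 2·R1.
R2 ← R2 / (14/3).
R1 ← R1 + 1/6·R2.
Rank is 2 with 3 unknowns, leaving z free.

infinitely many solutions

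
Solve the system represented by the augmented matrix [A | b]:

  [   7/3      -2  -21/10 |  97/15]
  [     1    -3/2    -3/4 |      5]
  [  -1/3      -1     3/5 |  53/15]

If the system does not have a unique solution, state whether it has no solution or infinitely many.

infinitely many solutions

Row-reduce:
R1 ← R1 / (7/3).
R2 ← R2 − 1·R1.
R3 ← R3 + 1/3·R1.
R2 ← R2 / (-9/14).
R1 ← R1 + 6/7·R2.
R3 ← R3 + 9/7·R2.
Rank is 2 with 3 unknowns, leaving x_3 free.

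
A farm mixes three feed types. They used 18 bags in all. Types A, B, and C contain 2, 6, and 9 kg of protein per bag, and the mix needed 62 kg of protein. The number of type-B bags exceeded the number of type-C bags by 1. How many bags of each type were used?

type-A bags: 13, type-B bags: 3, type-C bags: 2

Let a = type-A bags, b = type-B bags, c = type-C bags.
  a + c + b = 18
  2a + 6b + 9c = 62
  b - c = 1
Row-reduce the augmented matrix:
R2 ← R2 − 2·R1.
R2 ← R2 / (4).
R1 ← R1 − 1·R2.
R3 ← R3 − 1·R2.
R3 ← R3 / (-11/4).
R1 ← R1 + 3/4·R3.
R2 ← R2 − 7/4·R3.
Reading off the reduced rows gives a = 13, b = 3, c = 2.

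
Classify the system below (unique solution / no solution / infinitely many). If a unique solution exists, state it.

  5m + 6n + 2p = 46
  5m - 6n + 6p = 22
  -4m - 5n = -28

m = 2, n = 4, p = 6

Row-reduce the augmented matrix:
R1 ← R1 / (5).
R2 ← R2 − 5·R1.
R3 ← R3 + 4·R1.
R2 ← R2 / (-12).
R1 ← R1 − 6/5·R2.
R3 ← R3 + 1/5·R2.
R3 ← R3 / (23/15).
R1 ← R1 − 4/5·R3.
R2 ← R2 + 1/3·R3.
Reading off the reduced rows gives m = 2, n = 4, p = 6.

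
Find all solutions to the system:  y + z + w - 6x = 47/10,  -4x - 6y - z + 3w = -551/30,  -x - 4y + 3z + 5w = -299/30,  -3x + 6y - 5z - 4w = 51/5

x = -1/3, y = 11/5, z = 2, w = -3/2

Row-reduce the augmented matrix:
R1 ← R1 / (-6).
R2 ← R2 + 4·R1.
R3 ← R3 + 1·R1.
R4 ← R4 + 3·R1.
R2 ← R2 / (-20/3).
R1 ← R1 + 1/6·R2.
R3 ← R3 + 25/6·R2.
R4 ← R4 − 11/2·R2.
R3 ← R3 / (31/8).
R1 ← R1 + 1/8·R3.
R2 ← R2 − 1/4·R3.
R4 ← R4 + 55/8·R3.
R4 ← R4 / (529/155).
R1 ← R1 + 18/155·R4.
R2 ← R2 + 88/155·R4.
R3 ← R3 − 27/31·R4.
Reading off the reduced rows gives x = -1/3, y = 11/5, z = 2, w = -3/2.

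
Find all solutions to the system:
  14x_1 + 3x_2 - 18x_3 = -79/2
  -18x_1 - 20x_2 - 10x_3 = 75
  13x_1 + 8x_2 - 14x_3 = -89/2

x_1 = -5/2, x_2 = -3/2, x_3 = 0

Row-reduce the augmented matrix:
R1 ← R1 / (14).
R2 ← R2 + 18·R1.
R3 ← R3 − 13·R1.
R2 ← R2 / (-113/7).
R1 ← R1 − 3/14·R2.
R3 ← R3 − 73/14·R2.
R3 ← R3 / (-903/113).
R1 ← R1 + 195/113·R3.
R2 ← R2 − 232/113·R3.
Reading off the reduced rows gives x_1 = -5/2, x_2 = -3/2, x_3 = 0.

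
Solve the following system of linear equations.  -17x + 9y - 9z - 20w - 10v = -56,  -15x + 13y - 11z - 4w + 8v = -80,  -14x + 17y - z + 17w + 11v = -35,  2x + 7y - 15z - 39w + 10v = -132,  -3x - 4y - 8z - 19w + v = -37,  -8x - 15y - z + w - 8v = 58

x = -1, y = -3, z = 4, w = 1, v = -1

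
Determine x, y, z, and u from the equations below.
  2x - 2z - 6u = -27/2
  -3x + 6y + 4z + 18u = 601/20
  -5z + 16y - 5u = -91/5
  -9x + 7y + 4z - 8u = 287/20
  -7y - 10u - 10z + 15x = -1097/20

Row-reduce the augmented matrix:
R1 ← R1 / (2).
R2 ← R2 + 3·R1.
R4 ← R4 + 9·R1.
R5 ← R5 − 15·R1.
R2 ← R2 / (6).
R3 ← R3 − 16·R2.
R4 ← R4 − 7·R2.
R5 ← R5 + 7·R2.
R3 ← R3 / (-23/3).
R1 ← R1 + 1·R3.
R2 ← R2 − 1/6·R3.
R4 ← R4 + 37/6·R3.
R5 ← R5 − 37/6·R3.
R4 ← R4 / (-510/23).
R1 ← R1 − 18/23·R4.
R2 ← R2 − 20/23·R4.
R3 ← R3 − 87/23·R4.
R5 ← R5 − 510/23·R4.
R5 reduces to 0 = 0, so the extra equation is consistent.
Reading off the reduced rows gives x = -7/4, y = -1/5, z = 2, u = 1.

x = -7/4, y = -1/5, z = 2, u = 1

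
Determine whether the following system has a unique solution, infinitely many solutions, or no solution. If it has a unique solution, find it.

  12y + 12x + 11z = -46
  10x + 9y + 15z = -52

Row-reduce:
R1 ← R1 / (12).
R2 ← R2 − 10·R1.
R2 ← R2 / (-1).
R1 ← R1 − 1·R2.
Rank is 2 with 3 unknowns, leaving z free.

infinitely many solutions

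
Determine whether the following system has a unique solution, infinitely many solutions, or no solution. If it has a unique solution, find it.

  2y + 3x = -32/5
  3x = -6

Row-reduce the augmented matrix:
R1 ← R1 / (3).
R2 ← R2 − 3·R1.
R2 ← R2 / (-2).
R1 ← R1 − 2/3·R2.
Reading off the reduced rows gives x = -2, y = -1/5.

x = -2, y = -1/5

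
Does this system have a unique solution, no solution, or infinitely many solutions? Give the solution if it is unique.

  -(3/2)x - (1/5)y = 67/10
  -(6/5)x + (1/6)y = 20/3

x = -5, y = 4

Row-reduce the augmented matrix:
R1 ← R1 / (-3/2).
R2 ← R2 + 6/5·R1.
R2 ← R2 / (49/150).
R1 ← R1 − 2/15·R2.
Reading off the reduced rows gives x = -5, y = 4.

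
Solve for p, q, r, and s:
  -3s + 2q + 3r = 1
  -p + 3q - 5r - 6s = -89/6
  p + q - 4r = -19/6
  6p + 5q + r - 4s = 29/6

Row-reduce the augmented matrix:
Swap R1 and R2.
R1 ← R1 / (-1).
R3 ← R3 − 1·R1.
R4 ← R4 − 6·R1.
R2 ← R2 / (2).
R1 ← R1 + 3·R2.
R3 ← R3 − 4·R2.
R4 ← R4 − 23·R2.
R3 ← R3 / (-15).
R1 ← R1 − 19/2·R3.
R2 ← R2 − 3/2·R3.
R4 ← R4 + 127/2·R3.
R4 ← R4 / (-11/2).
R1 ← R1 − 3/2·R4.
R2 ← R2 + 3/2·R4.
Reading off the reduced rows gives p = 2/3, q = 3/2, r = 4/3, s = 2.

p = 2/3, q = 3/2, r = 4/3, s = 2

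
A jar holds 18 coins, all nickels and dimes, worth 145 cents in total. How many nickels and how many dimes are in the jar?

Let n = nickels, d = dimes.
  d + n = 18
  5n + 10d = 145
Row-reduce the augmented matrix:
R2 ← R2 − 5·R1.
R2 ← R2 / (5).
R1 ← R1 − 1·R2.
Reading off the reduced rows gives n = 7, d = 11.

nickels: 7, dimes: 11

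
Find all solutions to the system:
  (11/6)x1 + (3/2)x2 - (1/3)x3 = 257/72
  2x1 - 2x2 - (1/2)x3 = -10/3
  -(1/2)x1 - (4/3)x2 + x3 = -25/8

x1 = 1/4, x2 = 2, x3 = -1/3

Row-reduce the augmented matrix:
R1 ← R1 / (11/6).
R2 ← R2 − 2·R1.
R3 ← R3 + 1/2·R1.
R2 ← R2 / (-40/11).
R1 ← R1 − 9/11·R2.
R3 ← R3 + 61/66·R2.
R3 ← R3 / (151/160).
R1 ← R1 + 17/80·R3.
R2 ← R2 − 3/80·R3.
Reading off the reduced rows gives x1 = 1/4, x2 = 2, x3 = -1/3.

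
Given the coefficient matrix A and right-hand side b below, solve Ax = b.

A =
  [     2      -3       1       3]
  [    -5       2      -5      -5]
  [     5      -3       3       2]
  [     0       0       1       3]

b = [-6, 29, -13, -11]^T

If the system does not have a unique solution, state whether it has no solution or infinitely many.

x_1 = -2, x_2 = -3, x_3 = -2, x_4 = -3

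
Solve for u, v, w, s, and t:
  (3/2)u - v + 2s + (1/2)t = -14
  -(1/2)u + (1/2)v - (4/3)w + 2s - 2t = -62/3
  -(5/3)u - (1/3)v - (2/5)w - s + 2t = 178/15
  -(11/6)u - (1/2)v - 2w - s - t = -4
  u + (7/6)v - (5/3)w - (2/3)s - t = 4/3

u = 0, v = 4, w = 2, s = -6, t = 4

Row-reduce the augmented matrix:
R1 ← R1 / (3/2).
R2 ← R2 + 1/2·R1.
R3 ← R3 + 5/3·R1.
R4 ← R4 + 11/6·R1.
R5 ← R5 − 1·R1.
R2 ← R2 / (1/6).
R1 ← R1 + 2/3·R2.
R3 ← R3 + 13/9·R2.
R4 ← R4 + 31/18·R2.
R5 ← R5 − 11/6·R2.
R3 ← R3 / (-538/45).
R1 ← R1 + 16/3·R3.
R2 ← R2 + 8·R3.
R4 ← R4 + 142/9·R3.
R5 ← R5 − 13·R3.
R4 ← R4 / (-2512/807).
R1 ← R1 − 308/269·R4.
R2 ← R2 + 76/269·R4.
R3 ← R3 + 1095/538·R4.
R5 ← R5 + 7867/1614·R4.
R5 ← R5 / (53171/7536).
R1 ← R1 + 531/314·R5.
R2 ← R2 + 603/314·R5.
R3 ← R3 − 5655/2512·R5.
R4 ← R4 − 701/1256·R5.
Reading off the reduced rows gives u = 0, v = 4, w = 2, s = -6, t = 4.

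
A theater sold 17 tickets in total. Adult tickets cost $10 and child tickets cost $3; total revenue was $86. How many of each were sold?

adult tickets: 5, child tickets: 12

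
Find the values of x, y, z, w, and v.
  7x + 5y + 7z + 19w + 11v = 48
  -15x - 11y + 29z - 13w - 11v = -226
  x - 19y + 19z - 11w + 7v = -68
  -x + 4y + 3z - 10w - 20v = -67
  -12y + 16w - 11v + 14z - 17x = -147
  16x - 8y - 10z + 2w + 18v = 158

x = 5, y = 0, z = -4, w = 1, v = 2

Row-reduce the augmented matrix:
R1 ← R1 / (7).
R2 ← R2 + 15·R1.
R3 ← R3 − 1·R1.
R4 ← R4 + 1·R1.
R5 ← R5 + 17·R1.
R6 ← R6 − 16·R1.
R2 ← R2 / (-2/7).
R1 ← R1 − 5/7·R2.
R3 ← R3 + 138/7·R2.
R4 ← R4 − 33/7·R2.
R5 ← R5 − 1/7·R2.
R6 ← R6 + 136/7·R2.
R3 ← R3 / (-3018).
R1 ← R1 − 111·R3.
R2 ← R2 + 154·R3.
R4 ← R4 − 730·R3.
R5 ← R5 − 53·R3.
R6 ← R6 + 3018·R3.
R4 ← R4 / (-7980/503).
R1 ← R1 − 585/503·R4.
R2 ← R2 − 643/503·R4.
R3 ← R3 − 321/503·R4.
R5 ← R5 − 21215/503·R4.
R5 ← R5 / (-215389/4788).
R1 ← R1 + 71/532·R5.
R2 ← R2 + 37969/23940·R5.
R3 ← R3 + 1327/2660·R5.
R4 ← R4 − 29429/23940·R5.
R6 reduces to 0 = 0, so the extra equation is consistent.
Reading off the reduced rows gives x = 5, y = 0, z = -4, w = 1, v = 2.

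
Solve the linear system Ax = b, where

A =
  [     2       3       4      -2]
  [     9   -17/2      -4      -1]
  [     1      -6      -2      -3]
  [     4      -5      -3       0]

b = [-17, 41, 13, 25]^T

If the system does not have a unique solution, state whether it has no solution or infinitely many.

no solution

Row-reduce:
R1 ← R1 / (2).
R2 ← R2 − 9·R1.
R3 ← R3 − 1·R1.
R4 ← R4 − 4·R1.
R2 ← R2 / (-22).
R1 ← R1 − 3/2·R2.
R3 ← R3 + 15/2·R2.
R4 ← R4 + 11·R2.
R3 ← R3 / (7/2).
R1 ← R1 − 1/2·R3.
R2 ← R2 − 1·R3.
Row 4 reduces to 0 = 1/4, a contradiction. The system is inconsistent.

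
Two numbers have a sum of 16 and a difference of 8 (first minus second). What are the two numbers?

first number: 12, second number: 4

Let x = first number, y = second number.
  x + y = 16
  x - y = 8
Row-reduce the augmented matrix:
R2 ← R2 − 1·R1.
R2 ← R2 / (-2).
R1 ← R1 − 1·R2.
Reading off the reduced rows gives x = 12, y = 4.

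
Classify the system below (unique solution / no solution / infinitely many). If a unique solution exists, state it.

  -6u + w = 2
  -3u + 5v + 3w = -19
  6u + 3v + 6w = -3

u = 0, v = -5, w = 2

Row-reduce the augmented matrix:
R1 ← R1 / (-6).
R2 ← R2 + 3·R1.
R3 ← R3 − 6·R1.
R2 ← R2 / (5).
R3 ← R3 − 3·R2.
R3 ← R3 / (11/2).
R1 ← R1 + 1/6·R3.
R2 ← R2 − 1/2·R3.
Reading off the reduced rows gives u = 0, v = -5, w = 2.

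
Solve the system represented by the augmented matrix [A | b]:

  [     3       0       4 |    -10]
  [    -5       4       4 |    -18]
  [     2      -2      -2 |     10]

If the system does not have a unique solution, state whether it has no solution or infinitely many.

Row-reduce the augmented matrix:
R1 ← R1 / (3).
R2 ← R2 + 5·R1.
R3 ← R3 − 2·R1.
R2 ← R2 / (4).
R3 ← R3 + 2·R2.
R3 ← R3 / (2/3).
R1 ← R1 − 4/3·R3.
R2 ← R2 − 8/3·R3.
Reading off the reduced rows gives x_1 = -2, x_2 = -6, x_3 = -1.

x_1 = -2, x_2 = -6, x_3 = -1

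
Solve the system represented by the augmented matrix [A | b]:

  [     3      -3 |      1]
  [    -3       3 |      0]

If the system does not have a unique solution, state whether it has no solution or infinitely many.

no solution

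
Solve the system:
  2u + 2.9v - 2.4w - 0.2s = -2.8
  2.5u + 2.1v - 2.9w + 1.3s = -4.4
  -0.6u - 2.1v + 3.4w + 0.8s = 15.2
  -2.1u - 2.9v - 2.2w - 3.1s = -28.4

u = 3, v = 2, w = 6, s = 1

Row-reduce the augmented matrix:
R1 ← R1 / (2).
R2 ← R2 − 5/2·R1.
R3 ← R3 + 3/5·R1.
R4 ← R4 + 21/10·R1.
R2 ← R2 / (-61/40).
R1 ← R1 − 29/20·R2.
R3 ← R3 + 123/100·R2.
R4 ← R4 − 29/200·R2.
R3 ← R3 / (3964/1525).
R1 ← R1 + 337/305·R3.
R2 ← R2 + 4/61·R3.
R4 ← R4 + 14367/3050·R3.
R4 ← R4 / (-81007/19820).
R1 ← R1 − 2293/1982·R4.
R2 ← R2 + 1020/991·R4.
R3 ← R3 + 389/1982·R4.
Reading off the reduced rows gives u = 3, v = 2, w = 6, s = 1.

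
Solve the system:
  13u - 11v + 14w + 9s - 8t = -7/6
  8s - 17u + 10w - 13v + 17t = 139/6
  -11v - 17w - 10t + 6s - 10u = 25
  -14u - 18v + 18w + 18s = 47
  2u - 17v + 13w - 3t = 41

u = -5/2, v = -4/3, w = 4/3, s = -2, t = -2

Row-reduce the augmented matrix:
R1 ← R1 / (13).
R2 ← R2 + 17·R1.
R3 ← R3 + 10·R1.
R4 ← R4 + 14·R1.
R5 ← R5 − 2·R1.
R2 ← R2 / (-356/13).
R1 ← R1 + 11/13·R2.
R3 ← R3 + 253/13·R2.
R4 ← R4 + 388/13·R2.
R5 ← R5 + 199/13·R2.
R3 ← R3 / (-2345/89).
R1 ← R1 − 18/89·R3.
R2 ← R2 + 92/89·R3.
R4 ← R4 − 198/89·R3.
R5 ← R5 + 443/89·R3.
R4 ← R4 / (28379/4690).
R1 ← R1 − 683/9380·R4.
R2 ← R2 + 6357/9380·R4.
R3 ← R3 − 401/9380·R4.
R5 ← R5 + 28662/2345·R4.
R5 ← R5 / (-1045465/28379).
R1 ← R1 + 21753/28379·R5.
R2 ← R2 + 3018/2183·R5.
R3 ← R3 − 25912/28379·R5.
R4 ← R4 + 82065/28379·R5.
Reading off the reduced rows gives u = -5/2, v = -4/3, w = 4/3, s = -2, t = -2.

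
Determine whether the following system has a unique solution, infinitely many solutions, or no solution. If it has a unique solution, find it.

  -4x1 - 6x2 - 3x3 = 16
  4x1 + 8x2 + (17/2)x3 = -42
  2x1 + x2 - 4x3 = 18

Row-reduce:
R1 ← R1 / (-4).
R2 ← R2 − 4·R1.
R3 ← R3 − 2·R1.
R2 ← R2 / (2).
R1 ← R1 − 3/2·R2.
R3 ← R3 + 2·R2.
Rank is 2 with 3 unknowns, leaving x3 free.

infinitely many solutions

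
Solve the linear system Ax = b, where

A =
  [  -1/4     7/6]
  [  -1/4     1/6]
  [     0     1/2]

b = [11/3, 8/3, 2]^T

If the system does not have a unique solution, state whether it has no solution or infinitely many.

Row-reduce:
R1 ← R1 / (-1/4).
R2 ← R2 + 1/4·R1.
R2 ← R2 / (-1).
R1 ← R1 + 14/3·R2.
R3 ← R3 − 1/2·R2.
Row 3 reduces to 0 = 3/2, a contradiction. The system is inconsistent.

no solution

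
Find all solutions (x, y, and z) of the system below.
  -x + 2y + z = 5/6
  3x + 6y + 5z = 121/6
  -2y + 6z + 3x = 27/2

x = 5/2, y = 1, z = 4/3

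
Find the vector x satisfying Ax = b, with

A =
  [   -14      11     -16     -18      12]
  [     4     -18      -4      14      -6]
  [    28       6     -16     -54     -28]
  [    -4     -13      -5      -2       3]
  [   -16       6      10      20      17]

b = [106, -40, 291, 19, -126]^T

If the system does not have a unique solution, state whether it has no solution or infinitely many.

Row-reduce:
R1 ← R1 / (-14).
R2 ← R2 − 4·R1.
R3 ← R3 − 28·R1.
R4 ← R4 + 4·R1.
R5 ← R5 + 16·R1.
R2 ← R2 / (-104/7).
R1 ← R1 + 11/14·R2.
R3 ← R3 − 28·R2.
R4 ← R4 + 113/7·R2.
R5 ← R5 + 46/7·R2.
R3 ← R3 / (-834/13).
R1 ← R1 − 83/52·R3.
R2 ← R2 − 15/26·R3.
R4 ← R4 − 231/26·R3.
R5 ← R5 − 417/13·R3.
R4 ← R4 / (-2312/139).
R1 ← R1 + 1679/1668·R4.
R2 ← R2 + 349/278·R4.
R3 ← R3 − 953/834·R4.
Row 5 reduces to 0 = -1/2, a contradiction. The system is inconsistent.

no solution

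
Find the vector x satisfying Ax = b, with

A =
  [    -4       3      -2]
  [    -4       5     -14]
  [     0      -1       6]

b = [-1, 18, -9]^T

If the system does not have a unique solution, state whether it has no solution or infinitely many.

no solution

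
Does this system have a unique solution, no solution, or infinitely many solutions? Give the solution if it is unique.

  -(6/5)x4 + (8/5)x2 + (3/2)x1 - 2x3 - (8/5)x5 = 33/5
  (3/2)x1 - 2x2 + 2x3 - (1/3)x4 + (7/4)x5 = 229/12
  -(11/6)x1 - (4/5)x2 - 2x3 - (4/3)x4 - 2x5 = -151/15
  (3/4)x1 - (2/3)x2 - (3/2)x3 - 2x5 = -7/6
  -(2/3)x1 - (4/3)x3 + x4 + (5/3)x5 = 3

x1 = 6, x2 = -2, x3 = -2, x4 = -4, x5 = 5

Row-reduce the augmented matrix:
R1 ← R1 / (3/2).
R2 ← R2 − 3/2·R1.
R3 ← R3 + 11/6·R1.
R4 ← R4 − 3/4·R1.
R5 ← R5 + 2/3·R1.
R2 ← R2 / (-18/5).
R1 ← R1 − 16/15·R2.
R3 ← R3 − 52/45·R2.
R4 ← R4 + 22/15·R2.
R5 ← R5 − 32/45·R2.
R3 ← R3 / (-256/81).
R1 ← R1 + 4/27·R3.
R2 ← R2 + 10/9·R3.
R4 ← R4 + 115/54·R3.
R5 ← R5 + 116/81·R3.
R4 ← R4 / (1121/576).
R1 ← R1 + 17/40·R4.
R2 ← R2 − 31/48·R4.
R3 ← R3 − 383/480·R4.
R5 ← R5 − 641/360·R4.
R5 ← R5 / (939841/269040).
R1 ← R1 + 1689/22420·R5.
R2 ← R2 − 10371/35872·R5.
R3 ← R3 − 6542/5605·R5.
R4 ← R4 + 5751/17936·R5.
Reading off the reduced rows gives x1 = 6, x2 = -2, x3 = -2, x4 = -4, x5 = 5.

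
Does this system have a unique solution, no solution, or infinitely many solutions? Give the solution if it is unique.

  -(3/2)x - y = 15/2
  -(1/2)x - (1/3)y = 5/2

Row-reduce:
R1 ← R1 / (-3/2).
R2 ← R2 + 1/2·R1.
Rank is 1 with 2 unknowns, leaving y free.

infinitely many solutions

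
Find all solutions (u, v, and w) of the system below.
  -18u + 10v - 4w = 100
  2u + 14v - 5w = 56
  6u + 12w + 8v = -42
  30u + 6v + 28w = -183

Row-reduce:
R1 ← R1 / (-18).
R2 ← R2 − 2·R1.
R3 ← R3 − 6·R1.
R4 ← R4 − 30·R1.
R2 ← R2 / (136/9).
R1 ← R1 + 5/9·R2.
R3 ← R3 − 34/3·R2.
R4 ← R4 − 68/3·R2.
R3 ← R3 / (59/4).
R1 ← R1 − 3/136·R3.
R2 ← R2 + 49/136·R3.
R4 ← R4 − 59/2·R3.
Row 4 reduces to 0 = 1, a contradiction. The system is inconsistent.

no solution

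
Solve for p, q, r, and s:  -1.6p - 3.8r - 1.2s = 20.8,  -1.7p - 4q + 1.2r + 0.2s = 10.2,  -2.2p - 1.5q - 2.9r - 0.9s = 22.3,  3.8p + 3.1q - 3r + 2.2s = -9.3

p = -2, q = -3, r = -4, s = -2

Row-reduce the augmented matrix:
R1 ← R1 / (-8/5).
R2 ← R2 + 17/10·R1.
R3 ← R3 + 11/5·R1.
R4 ← R4 − 19/5·R1.
R2 ← R2 / (-4).
R3 ← R3 + 3/2·R2.
R4 ← R4 − 31/10·R2.
R3 ← R3 / (231/640).
R1 ← R1 − 19/8·R3.
R2 ← R2 + 419/320·R3.
R4 ← R4 + 25491/3200·R3.
R4 ← R4 / (2661/550).
R1 ← R1 + 6/11·R4.
R2 ← R2 − 19/55·R4.
R3 ← R3 − 6/11·R4.
Reading off the reduced rows gives p = -2, q = -3, r = -4, s = -2.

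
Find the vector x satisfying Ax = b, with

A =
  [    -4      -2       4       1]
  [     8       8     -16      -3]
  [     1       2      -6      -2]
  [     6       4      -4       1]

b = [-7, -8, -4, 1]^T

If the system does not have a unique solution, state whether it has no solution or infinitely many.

Row-reduce:
R1 ← R1 / (-4).
R2 ← R2 − 8·R1.
R3 ← R3 − 1·R1.
R4 ← R4 − 6·R1.
R2 ← R2 / (4).
R1 ← R1 − 1/2·R2.
R3 ← R3 − 3/2·R2.
R4 ← R4 − 1·R2.
R3 ← R3 / (-2).
R2 ← R2 + 2·R3.
R4 ← R4 − 4·R3.
Row 4 reduces to 0 = 1, a contradiction. The system is inconsistent.

no solution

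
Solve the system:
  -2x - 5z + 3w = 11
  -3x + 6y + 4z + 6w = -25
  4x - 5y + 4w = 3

Row-reduce:
R1 ← R1 / (-2).
R2 ← R2 + 3·R1.
R3 ← R3 − 4·R1.
R2 ← R2 / (6).
R3 ← R3 + 5·R2.
R3 ← R3 / (-5/12).
R1 ← R1 − 5/2·R3.
R2 ← R2 − 23/12·R3.
Rank is 3 with 4 unknowns, leaving w free.

infinitely many solutions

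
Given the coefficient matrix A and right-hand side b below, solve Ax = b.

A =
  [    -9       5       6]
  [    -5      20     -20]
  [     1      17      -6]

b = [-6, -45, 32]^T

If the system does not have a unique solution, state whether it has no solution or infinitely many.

Row-reduce the augmented matrix:
R1 ← R1 / (-9).
R2 ← R2 + 5·R1.
R3 ← R3 − 1·R1.
R2 ← R2 / (155/9).
R1 ← R1 + 5/9·R2.
R3 ← R3 − 158/9·R2.
R3 ← R3 / (572/31).
R1 ← R1 + 44/31·R3.
R2 ← R2 + 42/31·R3.
Reading off the reduced rows gives x_1 = 5, x_2 = 3, x_3 = 4.

x_1 = 5, x_2 = 3, x_3 = 4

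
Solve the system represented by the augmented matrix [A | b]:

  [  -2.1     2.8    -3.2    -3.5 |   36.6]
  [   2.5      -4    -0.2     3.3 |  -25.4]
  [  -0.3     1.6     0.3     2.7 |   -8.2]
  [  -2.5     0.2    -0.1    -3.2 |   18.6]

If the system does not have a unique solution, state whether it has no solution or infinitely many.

x_1 = -2, x_2 = 2, x_3 = -4, x_4 = -4

Row-reduce the augmented matrix:
R1 ← R1 / (-21/10).
R2 ← R2 − 5/2·R1.
R3 ← R3 + 3/10·R1.
R4 ← R4 + 5/2·R1.
R2 ← R2 / (-2/3).
R1 ← R1 + 4/3·R2.
R3 ← R3 − 6/5·R2.
R4 ← R4 + 47/15·R2.
R3 ← R3 / (-323/50).
R1 ← R1 − 334/35·R3.
R2 ← R2 − 421/70·R3.
R4 ← R4 − 3947/175·R3.
R4 ← R4 / (121708/11305).
R1 ← R1 − 13165/2261·R4.
R2 ← R2 − 12783/4522·R4.
R3 ← R3 + 82/323·R4.
Reading off the reduced rows gives x_1 = -2, x_2 = 2, x_3 = -4, x_4 = -4.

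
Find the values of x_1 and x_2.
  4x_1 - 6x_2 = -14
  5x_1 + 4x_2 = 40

x_1 = 4, x_2 = 5

Row-reduce the augmented matrix:
R1 ← R1 / (4).
R2 ← R2 − 5·R1.
R2 ← R2 / (23/2).
R1 ← R1 + 3/2·R2.
Reading off the reduced rows gives x_1 = 4, x_2 = 5.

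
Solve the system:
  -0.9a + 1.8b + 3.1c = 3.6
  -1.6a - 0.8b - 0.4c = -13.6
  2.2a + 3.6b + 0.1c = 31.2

a = 6, b = 5, c = 0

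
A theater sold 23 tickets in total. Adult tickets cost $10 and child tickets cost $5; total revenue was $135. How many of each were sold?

adult tickets: 4, child tickets: 19

Let a = adult tickets, c = child tickets.
  a + c = 23
  10a + 5c = 135
From equation 1: a = 23 − c.
Substitute into equation 2 and solve: c = 19.
Then a = 4.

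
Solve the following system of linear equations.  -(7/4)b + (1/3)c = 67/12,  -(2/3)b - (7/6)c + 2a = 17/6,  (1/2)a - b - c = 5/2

a = 1, b = -3, c = 1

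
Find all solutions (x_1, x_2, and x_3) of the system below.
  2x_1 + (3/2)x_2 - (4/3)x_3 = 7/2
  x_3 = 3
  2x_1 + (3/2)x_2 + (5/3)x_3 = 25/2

Row-reduce:
R1 ← R1 / (2).
R3 ← R3 − 2·R1.
R1 ← R1 + 2/3·R2.
R3 ← R3 − 3·R2.
Rank is 2 with 3 unknowns, leaving x_2 free.

infinitely many solutions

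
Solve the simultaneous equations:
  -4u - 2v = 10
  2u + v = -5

Row-reduce:
R1 ← R1 / (-4).
R2 ← R2 − 2·R1.
Rank is 1 with 2 unknowns, leaving v free.

infinitely many solutions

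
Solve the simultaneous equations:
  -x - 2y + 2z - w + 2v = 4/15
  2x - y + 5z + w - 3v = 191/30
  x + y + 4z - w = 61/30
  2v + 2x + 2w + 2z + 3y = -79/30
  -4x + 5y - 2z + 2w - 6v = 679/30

x = -14/5, y = 1/2, z = 4/3, w = 1, v = -8/5

Row-reduce the augmented matrix:
R1 ← R1 / (-1).
R2 ← R2 − 2·R1.
R3 ← R3 − 1·R1.
R4 ← R4 − 2·R1.
R5 ← R5 + 4·R1.
R2 ← R2 / (-5).
R1 ← R1 − 2·R2.
R3 ← R3 + 1·R2.
R4 ← R4 + 1·R2.
R5 ← R5 − 13·R2.
R3 ← R3 / (21/5).
R1 ← R1 − 8/5·R3.
R2 ← R2 + 9/5·R3.
R4 ← R4 − 21/5·R3.
R5 ← R5 − 67/5·R3.
R4 ← R4 / (2).
R1 ← R1 − 9/7·R4.
R2 ← R2 + 4/7·R4.
R3 ← R3 + 3/7·R4.
R5 ← R5 − 64/7·R4.
R5 ← R5 / (-248/7).
R1 ← R1 + 34/7·R5.
R2 ← R2 − 12/7·R5.
R3 ← R3 − 9/7·R5.
R4 ← R4 − 2·R5.
Reading off the reduced rows gives x = -14/5, y = 1/2, z = 4/3, w = 1, v = -8/5.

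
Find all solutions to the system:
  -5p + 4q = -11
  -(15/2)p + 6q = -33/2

infinitely many solutions

Row-reduce:
R1 ← R1 / (-5).
R2 ← R2 + 15/2·R1.
Rank is 1 with 2 unknowns, leaving q free.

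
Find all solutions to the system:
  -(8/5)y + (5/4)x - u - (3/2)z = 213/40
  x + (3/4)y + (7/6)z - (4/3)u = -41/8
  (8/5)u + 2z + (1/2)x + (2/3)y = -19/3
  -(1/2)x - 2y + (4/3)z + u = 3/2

Row-reduce the augmented matrix:
R1 ← R1 / (5/4).
R2 ← R2 − 1·R1.
R3 ← R3 − 1/2·R1.
R4 ← R4 + 1/2·R1.
R2 ← R2 / (203/100).
R1 ← R1 + 32/25·R2.
R3 ← R3 − 98/75·R2.
R4 ← R4 + 66/25·R2.
R3 ← R3 / (281/261).
R1 ← R1 − 178/609·R3.
R2 ← R2 − 710/609·R3.
R4 ← R4 − 2321/609·R3.
R4 ← R4 / (-247507/29505).
R1 ← R1 + 17432/9835·R4.
R2 ← R2 + 5508/1967·R4.
R3 ← R3 − 3058/1405·R4.
Reading off the reduced rows gives x = -1, y = -2, z = -9/4, u = 0.

x = -1, y = -2, z = -9/4, u = 0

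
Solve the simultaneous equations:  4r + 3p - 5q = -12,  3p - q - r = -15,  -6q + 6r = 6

Row-reduce the augmented matrix:
R1 ← R1 / (3).
R2 ← R2 − 3·R1.
R2 ← R2 / (4).
R1 ← R1 + 5/3·R2.
R3 ← R3 + 6·R2.
R3 ← R3 / (-3/2).
R1 ← R1 + 3/4·R3.
R2 ← R2 + 5/4·R3.
Reading off the reduced rows gives p = -6, q = -2, r = -1.

p = -6, q = -2, r = -1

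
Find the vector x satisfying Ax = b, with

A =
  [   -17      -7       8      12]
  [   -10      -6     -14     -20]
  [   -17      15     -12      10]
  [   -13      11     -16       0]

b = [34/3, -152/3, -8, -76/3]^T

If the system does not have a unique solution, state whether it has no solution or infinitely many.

x_1 = 1/3, x_2 = 1, x_3 = 2, x_4 = 2/3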